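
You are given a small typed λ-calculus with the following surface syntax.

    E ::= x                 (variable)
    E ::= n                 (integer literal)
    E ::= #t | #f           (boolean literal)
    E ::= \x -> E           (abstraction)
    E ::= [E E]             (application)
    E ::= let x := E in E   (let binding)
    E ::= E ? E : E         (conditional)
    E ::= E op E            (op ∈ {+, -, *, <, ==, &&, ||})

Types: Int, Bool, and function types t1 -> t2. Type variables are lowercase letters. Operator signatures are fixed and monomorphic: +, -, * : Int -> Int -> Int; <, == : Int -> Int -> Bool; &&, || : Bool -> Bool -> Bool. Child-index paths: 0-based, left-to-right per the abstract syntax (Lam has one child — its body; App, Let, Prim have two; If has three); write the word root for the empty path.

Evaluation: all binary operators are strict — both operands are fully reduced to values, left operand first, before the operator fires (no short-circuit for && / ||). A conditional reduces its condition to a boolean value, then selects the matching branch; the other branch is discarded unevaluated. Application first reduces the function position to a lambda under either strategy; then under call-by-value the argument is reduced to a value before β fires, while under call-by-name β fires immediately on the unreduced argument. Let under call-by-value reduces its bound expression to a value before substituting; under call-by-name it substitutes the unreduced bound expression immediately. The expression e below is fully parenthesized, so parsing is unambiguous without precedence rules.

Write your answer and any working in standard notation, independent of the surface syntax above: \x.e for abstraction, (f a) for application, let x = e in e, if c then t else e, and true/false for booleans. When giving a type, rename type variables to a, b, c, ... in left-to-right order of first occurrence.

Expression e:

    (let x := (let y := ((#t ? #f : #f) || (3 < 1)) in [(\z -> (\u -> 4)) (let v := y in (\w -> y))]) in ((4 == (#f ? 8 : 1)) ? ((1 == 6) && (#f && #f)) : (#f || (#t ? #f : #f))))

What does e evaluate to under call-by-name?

Working:
step 0: (let x = (let y = ((if true then false else false) || (3 < 1)) in ((\z.(\u.4)) (let v = y in (\w.y)))) in (if (4 == (if false then 8 else 1)) then ((1 == 6) && (false && false)) else (false || (if true then false else false))))
step 1: [let@root] (if (4 == (if false then 8 else 1)) then ((1 == 6) && (false && false)) else (false || (if true then false else false)))
step 2: [if@0.1] (if (4 == 1) then ((1 == 6) && (false && false)) else (false || (if true then false else false)))
step 3: [delta@0] (if false then ((1 == 6) && (false && false)) else (false || (if true then false else false)))
step 4: [if@root] (false || (if true then false else false))
step 5: [if@1] (false || false)
step 6: [delta@root] false

Answer: false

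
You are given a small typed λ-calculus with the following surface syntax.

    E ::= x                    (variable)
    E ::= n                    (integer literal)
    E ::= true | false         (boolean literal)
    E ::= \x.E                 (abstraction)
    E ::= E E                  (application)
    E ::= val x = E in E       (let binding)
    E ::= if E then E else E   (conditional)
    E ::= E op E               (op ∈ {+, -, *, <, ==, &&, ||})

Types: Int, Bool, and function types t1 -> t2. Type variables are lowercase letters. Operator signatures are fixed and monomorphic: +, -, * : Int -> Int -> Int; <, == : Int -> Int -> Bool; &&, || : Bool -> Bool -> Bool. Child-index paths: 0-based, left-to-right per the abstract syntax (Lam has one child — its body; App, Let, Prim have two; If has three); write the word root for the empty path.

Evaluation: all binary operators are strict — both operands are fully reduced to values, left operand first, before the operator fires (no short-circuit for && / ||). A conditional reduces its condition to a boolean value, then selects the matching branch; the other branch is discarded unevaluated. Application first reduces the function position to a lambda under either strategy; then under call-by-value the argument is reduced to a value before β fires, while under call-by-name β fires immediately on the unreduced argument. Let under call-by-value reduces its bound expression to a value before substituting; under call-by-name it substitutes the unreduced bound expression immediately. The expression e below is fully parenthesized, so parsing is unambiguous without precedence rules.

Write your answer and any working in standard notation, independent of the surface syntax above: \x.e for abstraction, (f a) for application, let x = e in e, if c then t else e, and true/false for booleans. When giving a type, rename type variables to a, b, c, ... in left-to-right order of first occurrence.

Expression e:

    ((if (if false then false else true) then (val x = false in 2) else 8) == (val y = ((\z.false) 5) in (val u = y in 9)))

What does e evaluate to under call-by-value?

Answer: false

Trace:
step 0: ((if (if false then false else true) then (let x = false in 2) else 8) == (let y = ((\z.false) 5) in (let u = y in 9)))
step 1: [if@0.0] ((if true then (let x = false in 2) else 8) == (let y = ((\z.false) 5) in (let u = y in 9)))
step 2: [if@0] ((let x = false in 2) == (let y = ((\z.false) 5) in (let u = y in 9)))
step 3: [let@0] (2 == (let y = ((\z.false) 5) in (let u = y in 9)))
step 4: [beta@1.0] (2 == (let y = false in (let u = y in 9)))
step 5: [let@1] (2 == (let u = false in 9))
step 6: [let@1] (2 == 9)
step 7: [delta@root] false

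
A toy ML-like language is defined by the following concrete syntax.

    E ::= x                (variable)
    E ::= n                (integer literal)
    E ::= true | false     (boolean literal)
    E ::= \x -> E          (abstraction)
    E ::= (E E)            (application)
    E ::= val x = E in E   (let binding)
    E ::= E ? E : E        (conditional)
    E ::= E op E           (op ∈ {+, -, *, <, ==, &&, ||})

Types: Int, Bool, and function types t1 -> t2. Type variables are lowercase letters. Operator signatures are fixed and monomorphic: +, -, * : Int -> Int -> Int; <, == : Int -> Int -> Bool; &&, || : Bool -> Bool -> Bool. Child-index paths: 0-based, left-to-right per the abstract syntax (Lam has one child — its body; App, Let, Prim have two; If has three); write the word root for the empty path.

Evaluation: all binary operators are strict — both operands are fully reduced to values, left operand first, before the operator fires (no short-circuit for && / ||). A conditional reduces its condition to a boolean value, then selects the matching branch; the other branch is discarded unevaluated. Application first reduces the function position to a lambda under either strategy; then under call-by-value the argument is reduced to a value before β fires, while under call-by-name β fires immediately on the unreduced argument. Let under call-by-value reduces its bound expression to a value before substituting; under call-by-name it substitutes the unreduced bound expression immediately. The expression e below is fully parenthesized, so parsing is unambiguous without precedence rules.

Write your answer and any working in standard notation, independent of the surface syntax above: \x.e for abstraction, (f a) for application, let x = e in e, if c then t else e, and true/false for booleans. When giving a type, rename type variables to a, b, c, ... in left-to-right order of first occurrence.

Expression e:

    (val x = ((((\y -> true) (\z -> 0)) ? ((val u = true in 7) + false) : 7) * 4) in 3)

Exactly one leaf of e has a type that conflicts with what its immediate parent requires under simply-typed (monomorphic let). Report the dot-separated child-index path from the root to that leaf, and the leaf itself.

Derivation:
\y._ : a -> Bool
\z._ : b -> Int
  unify a -> Bool ~ (b -> Int) -> c
  unify a ~ b -> Int
  unify Bool ~ c
_ _ : Bool
  unify Bool ~ Bool
let u : Bool
  unify Int ~ Int
  unify Bool ~ Int
  FAIL: mismatch Bool ~ Int

Answer: 0.0.1.1 : false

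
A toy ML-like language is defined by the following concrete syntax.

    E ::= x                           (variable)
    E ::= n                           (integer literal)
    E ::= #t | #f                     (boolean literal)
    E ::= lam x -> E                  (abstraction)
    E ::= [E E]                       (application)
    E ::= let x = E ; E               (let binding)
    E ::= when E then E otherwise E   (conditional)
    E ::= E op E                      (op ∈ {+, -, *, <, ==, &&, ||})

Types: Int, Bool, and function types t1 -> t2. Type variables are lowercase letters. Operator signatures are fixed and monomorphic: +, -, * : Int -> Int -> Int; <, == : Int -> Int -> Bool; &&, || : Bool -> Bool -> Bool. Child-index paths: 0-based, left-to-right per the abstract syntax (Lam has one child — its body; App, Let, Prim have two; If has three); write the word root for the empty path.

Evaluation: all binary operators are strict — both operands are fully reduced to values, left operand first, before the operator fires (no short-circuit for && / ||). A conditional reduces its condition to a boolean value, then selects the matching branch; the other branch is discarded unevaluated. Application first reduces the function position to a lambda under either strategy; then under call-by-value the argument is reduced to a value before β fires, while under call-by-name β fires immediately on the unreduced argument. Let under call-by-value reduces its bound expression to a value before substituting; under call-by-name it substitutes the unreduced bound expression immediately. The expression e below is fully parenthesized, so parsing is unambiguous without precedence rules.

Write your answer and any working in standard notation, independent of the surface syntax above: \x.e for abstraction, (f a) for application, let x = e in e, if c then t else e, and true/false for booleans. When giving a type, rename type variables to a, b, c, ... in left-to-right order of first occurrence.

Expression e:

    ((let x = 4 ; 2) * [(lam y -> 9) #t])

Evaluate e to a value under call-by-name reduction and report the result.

Answer: 18

Derivation:
step 0: ((let x = 4 in 2) * ((\y.9) true))
step 1: [let@0] (2 * ((\y.9) true))
step 2: [beta@1] (2 * 9)
step 3: [delta@root] 18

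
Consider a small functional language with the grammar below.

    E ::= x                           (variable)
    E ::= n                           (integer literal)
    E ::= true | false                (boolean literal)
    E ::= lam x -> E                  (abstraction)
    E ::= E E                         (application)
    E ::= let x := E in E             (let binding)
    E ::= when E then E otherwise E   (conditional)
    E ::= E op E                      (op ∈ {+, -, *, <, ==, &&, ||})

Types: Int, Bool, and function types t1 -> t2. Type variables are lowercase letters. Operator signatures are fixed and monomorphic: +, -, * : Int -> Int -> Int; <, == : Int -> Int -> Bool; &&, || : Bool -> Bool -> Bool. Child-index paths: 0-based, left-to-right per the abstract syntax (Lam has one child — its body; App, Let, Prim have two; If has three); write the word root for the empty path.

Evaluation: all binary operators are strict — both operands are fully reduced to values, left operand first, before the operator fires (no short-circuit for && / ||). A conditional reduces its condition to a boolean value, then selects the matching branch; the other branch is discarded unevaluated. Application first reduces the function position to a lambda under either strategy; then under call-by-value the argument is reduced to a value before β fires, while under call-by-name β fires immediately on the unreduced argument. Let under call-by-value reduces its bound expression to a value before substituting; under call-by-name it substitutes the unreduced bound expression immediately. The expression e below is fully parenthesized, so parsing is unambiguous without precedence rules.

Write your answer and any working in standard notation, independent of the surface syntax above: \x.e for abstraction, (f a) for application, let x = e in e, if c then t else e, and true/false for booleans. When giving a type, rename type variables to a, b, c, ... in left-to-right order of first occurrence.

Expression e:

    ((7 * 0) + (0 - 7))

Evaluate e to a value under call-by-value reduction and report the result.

Answer: -7

Working:
step 0: ((7 * 0) + (0 - 7))
step 1: [delta@0] (0 + (0 - 7))
step 2: [delta@1] (0 + -7)
step 3: [delta@root] -7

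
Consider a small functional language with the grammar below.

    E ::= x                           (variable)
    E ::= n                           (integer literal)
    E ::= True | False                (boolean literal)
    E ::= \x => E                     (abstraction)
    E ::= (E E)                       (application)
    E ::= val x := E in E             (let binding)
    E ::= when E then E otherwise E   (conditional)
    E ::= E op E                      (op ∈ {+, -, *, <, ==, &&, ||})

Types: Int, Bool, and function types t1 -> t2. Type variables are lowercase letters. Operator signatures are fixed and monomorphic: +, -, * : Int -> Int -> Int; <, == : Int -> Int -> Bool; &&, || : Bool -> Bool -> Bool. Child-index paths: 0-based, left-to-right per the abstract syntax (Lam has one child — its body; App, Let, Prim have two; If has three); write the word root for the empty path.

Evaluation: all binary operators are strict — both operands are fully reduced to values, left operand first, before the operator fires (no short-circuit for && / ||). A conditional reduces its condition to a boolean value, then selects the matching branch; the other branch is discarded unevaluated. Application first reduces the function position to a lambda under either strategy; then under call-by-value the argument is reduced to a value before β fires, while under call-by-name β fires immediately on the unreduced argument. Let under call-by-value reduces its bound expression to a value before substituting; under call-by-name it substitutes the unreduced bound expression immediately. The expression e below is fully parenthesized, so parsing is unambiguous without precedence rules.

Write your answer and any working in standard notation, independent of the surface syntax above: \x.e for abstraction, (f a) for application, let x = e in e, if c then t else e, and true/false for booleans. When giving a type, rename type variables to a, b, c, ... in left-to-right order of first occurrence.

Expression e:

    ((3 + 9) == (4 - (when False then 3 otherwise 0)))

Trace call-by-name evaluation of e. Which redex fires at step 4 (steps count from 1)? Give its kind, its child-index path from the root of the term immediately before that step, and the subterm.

Answer: delta at root : (12 == 4)

Working:
step 0: ((3 + 9) == (4 - (if false then 3 else 0)))
step 1: [delta@0] (12 == (4 - (if false then 3 else 0)))
step 2: [if@1.1] (12 == (4 - 0))
step 3: [delta@1] (12 == 4)
step 4: [delta@root] false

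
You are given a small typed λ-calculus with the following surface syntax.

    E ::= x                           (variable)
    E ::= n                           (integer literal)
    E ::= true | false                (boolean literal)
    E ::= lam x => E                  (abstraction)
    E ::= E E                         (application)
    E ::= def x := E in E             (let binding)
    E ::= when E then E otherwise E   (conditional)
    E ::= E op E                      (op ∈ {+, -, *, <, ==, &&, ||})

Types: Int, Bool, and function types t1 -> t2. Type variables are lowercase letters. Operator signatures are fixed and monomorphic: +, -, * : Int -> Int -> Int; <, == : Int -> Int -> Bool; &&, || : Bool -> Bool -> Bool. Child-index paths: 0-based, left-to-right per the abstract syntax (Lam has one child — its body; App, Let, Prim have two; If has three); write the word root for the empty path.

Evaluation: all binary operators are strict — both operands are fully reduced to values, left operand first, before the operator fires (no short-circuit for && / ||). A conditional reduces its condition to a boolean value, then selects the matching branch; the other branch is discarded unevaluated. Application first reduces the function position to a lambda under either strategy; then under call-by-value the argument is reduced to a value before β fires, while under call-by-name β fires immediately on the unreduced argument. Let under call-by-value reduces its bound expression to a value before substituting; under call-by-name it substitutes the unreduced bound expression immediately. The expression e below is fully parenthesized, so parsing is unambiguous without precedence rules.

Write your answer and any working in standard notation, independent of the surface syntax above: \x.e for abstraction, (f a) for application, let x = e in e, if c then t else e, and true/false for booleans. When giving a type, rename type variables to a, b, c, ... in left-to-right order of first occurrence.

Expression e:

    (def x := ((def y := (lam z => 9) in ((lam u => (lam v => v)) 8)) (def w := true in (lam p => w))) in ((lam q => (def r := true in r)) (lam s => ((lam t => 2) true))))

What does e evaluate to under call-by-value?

Derivation:
step 0: (let x = ((let y = (\z.9) in ((\u.(\v.v)) 8)) (let w = true in (\p.w))) in ((\q.(let r = true in r)) (\s.((\t.2) true))))
step 1: [let@0.0] (let x = (((\u.(\v.v)) 8) (let w = true in (\p.w))) in ((\q.(let r = true in r)) (\s.((\t.2) true))))
step 2: [beta@0.0] (let x = ((\v.v) (let w = true in (\p.w))) in ((\q.(let r = true in r)) (\s.((\t.2) true))))
step 3: [let@0.1] (let x = ((\v.v) (\p.true)) in ((\q.(let r = true in r)) (\s.((\t.2) true))))
step 4: [beta@0] (let x = (\p.true) in ((\q.(let r = true in r)) (\s.((\t.2) true))))
step 5: [let@root] ((\q.(let r = true in r)) (\s.((\t.2) true)))
step 6: [beta@root] (let r = true in r)
step 7: [let@root] true

Answer: true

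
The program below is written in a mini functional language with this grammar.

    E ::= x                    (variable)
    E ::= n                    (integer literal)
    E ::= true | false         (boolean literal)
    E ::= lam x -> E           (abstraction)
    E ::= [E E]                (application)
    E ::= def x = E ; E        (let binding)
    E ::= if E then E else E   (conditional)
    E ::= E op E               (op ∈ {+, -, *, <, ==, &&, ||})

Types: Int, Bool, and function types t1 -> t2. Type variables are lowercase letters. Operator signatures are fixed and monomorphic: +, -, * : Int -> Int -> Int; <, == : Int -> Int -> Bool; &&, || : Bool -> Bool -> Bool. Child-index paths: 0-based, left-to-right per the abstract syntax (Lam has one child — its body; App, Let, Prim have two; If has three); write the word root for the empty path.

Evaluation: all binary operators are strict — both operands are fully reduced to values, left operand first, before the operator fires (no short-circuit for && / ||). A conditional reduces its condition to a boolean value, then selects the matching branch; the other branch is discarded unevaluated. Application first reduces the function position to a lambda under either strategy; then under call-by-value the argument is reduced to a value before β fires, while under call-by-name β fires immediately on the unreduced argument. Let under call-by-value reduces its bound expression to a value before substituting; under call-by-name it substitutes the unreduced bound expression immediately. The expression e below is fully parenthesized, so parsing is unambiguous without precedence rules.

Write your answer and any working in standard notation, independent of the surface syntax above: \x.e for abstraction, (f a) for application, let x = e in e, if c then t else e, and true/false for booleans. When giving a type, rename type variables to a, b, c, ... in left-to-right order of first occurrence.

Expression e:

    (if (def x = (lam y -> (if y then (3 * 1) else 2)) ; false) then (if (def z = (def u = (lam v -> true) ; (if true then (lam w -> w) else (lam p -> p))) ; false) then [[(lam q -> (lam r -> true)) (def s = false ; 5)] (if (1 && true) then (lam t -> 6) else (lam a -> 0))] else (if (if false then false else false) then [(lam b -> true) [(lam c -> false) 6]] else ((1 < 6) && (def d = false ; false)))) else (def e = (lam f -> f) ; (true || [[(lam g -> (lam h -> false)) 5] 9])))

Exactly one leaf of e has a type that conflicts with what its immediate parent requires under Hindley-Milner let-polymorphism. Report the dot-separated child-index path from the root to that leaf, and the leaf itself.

Derivation:
y : a
  unify a ~ Bool
  unify Int ~ Int
  unify Int ~ Int
  unify Int ~ Int
\y._ : Bool -> Int
let x : Bool -> Int
  unify Bool ~ Bool
\v._ : b -> Bool
let u : forall. b -> Bool
  unify Bool ~ Bool
w : c
\w._ : c -> c
p : d
\p._ : d -> d
  unify c -> c ~ d -> d
  unify c ~ d
  unify d ~ d
let z : forall. d -> d
  unify Bool ~ Bool
\r._ : f -> Bool
\q._ : e -> f -> Bool
let s : Bool
  unify e -> f -> Bool ~ Int -> g
  unify e ~ Int
  unify f -> Bool ~ g
_ _ : f -> Bool
  unify Int ~ Bool
  FAIL: mismatch Int ~ Bool

Answer: 1.1.1.0.0 : 1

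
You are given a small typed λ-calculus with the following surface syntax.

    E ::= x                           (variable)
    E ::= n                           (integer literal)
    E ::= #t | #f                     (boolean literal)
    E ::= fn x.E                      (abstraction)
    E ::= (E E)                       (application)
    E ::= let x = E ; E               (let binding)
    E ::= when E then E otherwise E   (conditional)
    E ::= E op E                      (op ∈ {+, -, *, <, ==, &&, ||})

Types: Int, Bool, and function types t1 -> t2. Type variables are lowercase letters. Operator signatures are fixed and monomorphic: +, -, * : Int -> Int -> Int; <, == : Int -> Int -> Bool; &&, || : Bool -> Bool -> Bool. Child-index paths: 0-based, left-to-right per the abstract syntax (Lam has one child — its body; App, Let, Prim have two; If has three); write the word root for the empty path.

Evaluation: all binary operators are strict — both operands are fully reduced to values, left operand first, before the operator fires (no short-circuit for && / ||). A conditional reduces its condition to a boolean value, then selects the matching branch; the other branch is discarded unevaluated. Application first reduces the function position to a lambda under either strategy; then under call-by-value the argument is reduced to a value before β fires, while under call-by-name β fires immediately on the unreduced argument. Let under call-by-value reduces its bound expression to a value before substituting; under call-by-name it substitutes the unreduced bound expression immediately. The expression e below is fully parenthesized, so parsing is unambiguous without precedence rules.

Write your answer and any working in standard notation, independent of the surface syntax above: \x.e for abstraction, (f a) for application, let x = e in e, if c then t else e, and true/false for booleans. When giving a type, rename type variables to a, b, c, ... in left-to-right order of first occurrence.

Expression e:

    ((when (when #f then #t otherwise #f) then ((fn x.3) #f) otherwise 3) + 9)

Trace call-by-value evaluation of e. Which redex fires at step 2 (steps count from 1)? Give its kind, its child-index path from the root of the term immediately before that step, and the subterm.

Answer: if at 0 : (if false then ((\x.3) false) else 3)

Derivation:
step 0: ((if (if false then true else false) then ((\x.3) false) else 3) + 9)
step 1: [if@0.0] ((if false then ((\x.3) false) else 3) + 9)
step 2: [if@0] (3 + 9)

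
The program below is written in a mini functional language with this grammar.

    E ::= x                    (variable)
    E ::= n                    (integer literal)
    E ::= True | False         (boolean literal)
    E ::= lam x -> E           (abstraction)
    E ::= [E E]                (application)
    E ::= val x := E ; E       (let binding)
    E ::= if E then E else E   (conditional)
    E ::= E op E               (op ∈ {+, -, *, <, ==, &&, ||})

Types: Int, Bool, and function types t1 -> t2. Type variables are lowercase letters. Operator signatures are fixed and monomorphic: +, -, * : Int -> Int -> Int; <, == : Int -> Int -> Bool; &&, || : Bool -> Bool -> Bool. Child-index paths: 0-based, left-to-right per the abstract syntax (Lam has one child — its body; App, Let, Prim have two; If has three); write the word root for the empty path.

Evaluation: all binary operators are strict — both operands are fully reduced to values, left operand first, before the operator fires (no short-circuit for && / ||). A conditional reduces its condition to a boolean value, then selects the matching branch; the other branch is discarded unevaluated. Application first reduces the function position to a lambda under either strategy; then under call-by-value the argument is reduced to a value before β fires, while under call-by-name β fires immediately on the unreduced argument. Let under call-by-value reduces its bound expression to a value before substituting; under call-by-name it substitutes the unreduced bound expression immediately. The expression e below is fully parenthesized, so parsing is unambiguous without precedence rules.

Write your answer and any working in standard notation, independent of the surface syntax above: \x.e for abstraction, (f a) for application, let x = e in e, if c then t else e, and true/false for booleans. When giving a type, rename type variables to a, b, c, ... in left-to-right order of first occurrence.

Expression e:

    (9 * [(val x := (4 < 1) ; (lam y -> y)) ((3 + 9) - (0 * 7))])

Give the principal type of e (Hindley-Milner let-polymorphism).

Answer: Int

Working:
  unify Int ~ Int
  unify Int ~ Int
  unify Int ~ Int
let x : Bool
y : a
\y._ : a -> a
  unify Int ~ Int
  unify Int ~ Int
  unify Int ~ Int
  unify Int ~ Int
  unify Int ~ Int
  unify Int ~ Int
  unify a -> a ~ Int -> b
  unify a ~ Int
  unify Int ~ b
_ _ : Int
  unify Int ~ Int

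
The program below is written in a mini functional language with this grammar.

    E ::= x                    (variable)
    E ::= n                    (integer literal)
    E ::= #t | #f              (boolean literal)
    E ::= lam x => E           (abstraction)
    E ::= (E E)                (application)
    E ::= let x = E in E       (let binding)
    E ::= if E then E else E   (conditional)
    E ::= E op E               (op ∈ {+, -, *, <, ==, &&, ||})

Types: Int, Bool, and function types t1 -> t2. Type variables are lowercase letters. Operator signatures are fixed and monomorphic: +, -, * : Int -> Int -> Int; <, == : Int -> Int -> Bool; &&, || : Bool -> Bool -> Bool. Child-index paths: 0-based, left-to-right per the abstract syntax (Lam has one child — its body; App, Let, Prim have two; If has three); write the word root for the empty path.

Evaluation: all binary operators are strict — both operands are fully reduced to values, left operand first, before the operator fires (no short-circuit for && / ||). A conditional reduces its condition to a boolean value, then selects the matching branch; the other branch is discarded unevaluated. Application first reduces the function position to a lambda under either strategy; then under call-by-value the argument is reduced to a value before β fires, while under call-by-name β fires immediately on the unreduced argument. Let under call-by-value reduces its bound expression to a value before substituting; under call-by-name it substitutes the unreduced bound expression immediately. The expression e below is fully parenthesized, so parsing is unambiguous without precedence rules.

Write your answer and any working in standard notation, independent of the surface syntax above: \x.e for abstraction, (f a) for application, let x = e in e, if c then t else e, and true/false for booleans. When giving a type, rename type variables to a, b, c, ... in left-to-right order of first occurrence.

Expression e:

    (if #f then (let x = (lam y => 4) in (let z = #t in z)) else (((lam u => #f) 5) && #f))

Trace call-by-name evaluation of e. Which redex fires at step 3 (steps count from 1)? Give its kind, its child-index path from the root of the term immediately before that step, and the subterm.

Answer: delta at root : (false && false)

Derivation:
step 0: (if false then (let x = (\y.4) in (let z = true in z)) else (((\u.false) 5) && false))
step 1: [if@root] (((\u.false) 5) && false)
step 2: [beta@0] (false && false)
step 3: [delta@root] false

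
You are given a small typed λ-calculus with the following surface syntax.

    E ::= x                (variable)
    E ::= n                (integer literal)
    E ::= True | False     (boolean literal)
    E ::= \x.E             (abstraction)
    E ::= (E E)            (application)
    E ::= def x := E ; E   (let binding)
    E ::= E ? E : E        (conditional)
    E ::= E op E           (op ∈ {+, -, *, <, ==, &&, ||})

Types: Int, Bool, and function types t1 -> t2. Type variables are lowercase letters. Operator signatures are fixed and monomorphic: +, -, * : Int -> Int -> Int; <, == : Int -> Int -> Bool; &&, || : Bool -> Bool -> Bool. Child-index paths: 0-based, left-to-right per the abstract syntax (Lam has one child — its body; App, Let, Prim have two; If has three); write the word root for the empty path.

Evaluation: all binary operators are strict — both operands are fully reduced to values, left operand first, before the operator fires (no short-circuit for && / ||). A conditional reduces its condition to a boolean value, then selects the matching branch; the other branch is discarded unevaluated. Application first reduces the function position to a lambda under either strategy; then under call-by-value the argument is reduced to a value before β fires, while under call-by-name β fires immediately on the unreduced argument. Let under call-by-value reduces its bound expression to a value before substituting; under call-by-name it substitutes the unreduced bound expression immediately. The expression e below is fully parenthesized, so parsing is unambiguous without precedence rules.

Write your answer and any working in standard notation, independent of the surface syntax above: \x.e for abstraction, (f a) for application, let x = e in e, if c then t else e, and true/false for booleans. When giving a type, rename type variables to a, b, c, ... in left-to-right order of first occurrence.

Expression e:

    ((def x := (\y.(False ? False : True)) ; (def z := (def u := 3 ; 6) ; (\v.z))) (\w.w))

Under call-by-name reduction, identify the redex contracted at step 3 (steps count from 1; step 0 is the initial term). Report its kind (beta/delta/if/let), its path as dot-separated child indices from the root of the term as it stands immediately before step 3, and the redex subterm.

Trace:
step 0: ((let x = (\y.(if false then false else true)) in (let z = (let u = 3 in 6) in (\v.z))) (\w.w))
step 1: [let@0] ((let z = (let u = 3 in 6) in (\v.z)) (\w.w))
step 2: [let@0] ((\v.(let u = 3 in 6)) (\w.w))
step 3: [beta@root] (let u = 3 in 6)

Answer: beta at root : ((\v.(let u = 3 in 6)) (\w.w))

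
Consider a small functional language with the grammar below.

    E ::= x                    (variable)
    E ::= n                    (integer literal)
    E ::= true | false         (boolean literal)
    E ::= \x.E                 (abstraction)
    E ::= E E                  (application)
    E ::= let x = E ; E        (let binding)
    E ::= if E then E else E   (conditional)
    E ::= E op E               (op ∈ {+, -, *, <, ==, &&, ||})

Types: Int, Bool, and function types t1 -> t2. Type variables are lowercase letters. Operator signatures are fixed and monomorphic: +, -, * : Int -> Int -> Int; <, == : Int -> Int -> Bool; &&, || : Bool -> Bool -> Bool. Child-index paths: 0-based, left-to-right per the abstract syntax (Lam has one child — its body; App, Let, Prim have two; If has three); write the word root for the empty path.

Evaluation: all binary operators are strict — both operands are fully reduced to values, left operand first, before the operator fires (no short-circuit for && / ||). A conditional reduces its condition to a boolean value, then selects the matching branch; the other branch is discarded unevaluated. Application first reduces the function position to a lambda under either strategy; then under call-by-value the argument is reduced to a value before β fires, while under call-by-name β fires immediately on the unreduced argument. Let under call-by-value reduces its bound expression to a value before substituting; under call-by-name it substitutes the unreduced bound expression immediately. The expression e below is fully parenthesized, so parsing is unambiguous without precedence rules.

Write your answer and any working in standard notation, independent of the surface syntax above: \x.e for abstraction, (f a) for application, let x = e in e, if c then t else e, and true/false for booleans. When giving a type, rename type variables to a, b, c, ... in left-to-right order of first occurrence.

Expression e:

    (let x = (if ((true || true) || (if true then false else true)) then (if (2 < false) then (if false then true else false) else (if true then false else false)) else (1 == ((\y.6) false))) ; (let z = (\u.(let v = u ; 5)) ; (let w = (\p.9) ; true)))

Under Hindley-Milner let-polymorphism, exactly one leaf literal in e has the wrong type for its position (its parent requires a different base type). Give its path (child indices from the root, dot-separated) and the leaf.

Answer: 0.1.0.1 : false

Working:
  unify Bool ~ Bool
  unify Bool ~ Bool
  unify Bool ~ Bool
  unify Bool ~ Bool
  unify Bool ~ Bool
  unify Bool ~ Bool
  unify Bool ~ Bool
  unify Int ~ Int
  unify Bool ~ Int
  FAIL: mismatch Bool ~ Int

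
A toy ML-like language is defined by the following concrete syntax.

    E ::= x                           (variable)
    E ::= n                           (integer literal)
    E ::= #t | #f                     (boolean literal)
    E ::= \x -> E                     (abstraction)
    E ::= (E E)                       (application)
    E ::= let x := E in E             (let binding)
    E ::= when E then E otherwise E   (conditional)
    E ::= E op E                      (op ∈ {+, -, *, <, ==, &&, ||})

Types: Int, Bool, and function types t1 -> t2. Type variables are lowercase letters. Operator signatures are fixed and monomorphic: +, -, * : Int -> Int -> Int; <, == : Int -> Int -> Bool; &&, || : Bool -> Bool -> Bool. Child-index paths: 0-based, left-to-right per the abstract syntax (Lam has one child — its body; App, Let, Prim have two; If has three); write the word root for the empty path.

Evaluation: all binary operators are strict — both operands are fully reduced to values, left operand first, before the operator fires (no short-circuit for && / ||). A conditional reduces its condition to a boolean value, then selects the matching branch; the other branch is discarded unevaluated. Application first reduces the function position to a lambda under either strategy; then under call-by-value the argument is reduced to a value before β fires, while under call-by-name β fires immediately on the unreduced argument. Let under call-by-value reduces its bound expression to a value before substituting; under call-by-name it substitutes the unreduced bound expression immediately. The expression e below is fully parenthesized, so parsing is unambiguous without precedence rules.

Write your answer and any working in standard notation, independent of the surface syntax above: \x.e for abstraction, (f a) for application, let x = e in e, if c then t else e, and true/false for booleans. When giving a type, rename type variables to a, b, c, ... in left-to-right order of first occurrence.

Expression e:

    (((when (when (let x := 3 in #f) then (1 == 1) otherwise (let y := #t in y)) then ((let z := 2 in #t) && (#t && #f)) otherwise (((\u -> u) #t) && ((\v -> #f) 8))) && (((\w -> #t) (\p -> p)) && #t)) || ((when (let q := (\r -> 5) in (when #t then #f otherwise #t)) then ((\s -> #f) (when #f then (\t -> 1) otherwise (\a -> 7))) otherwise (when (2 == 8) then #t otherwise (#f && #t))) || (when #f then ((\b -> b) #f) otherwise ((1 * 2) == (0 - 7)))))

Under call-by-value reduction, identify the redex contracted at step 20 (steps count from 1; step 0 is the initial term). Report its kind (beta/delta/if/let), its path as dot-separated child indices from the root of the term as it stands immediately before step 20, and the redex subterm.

Working:
step 0: (((if (if (let x = 3 in false) then (1 == 1) else (let y = true in y)) then ((let z = 2 in true) && (true && false)) else (((\u.u) true) && ((\v.false) 8))) && (((\w.true) (\p.p)) && true)) || ((if (let q = (\r.5) in (if true then false else true)) then ((\s.false) (if false then (\t.1) else (\a.7))) else (if (2 == 8) then true else (false && true))) || (if false then ((\b.b) false) else ((1 * 2) == (0 - 7)))))
step 1: [let@0.0.0.0] (((if (if false then (1 == 1) else (let y = true in y)) then ((let z = 2 in true) && (true && false)) else (((\u.u) true) && ((\v.false) 8))) && (((\w.true) (\p.p)) && true)) || ((if (let q = (\r.5) in (if true then false else true)) then ((\s.false) (if false then (\t.1) else (\a.7))) else (if (2 == 8) then true else (false && true))) || (if false then ((\b.b) false) else ((1 * 2) == (0 - 7)))))
step 2: [if@0.0.0] (((if (let y = true in y) then ((let z = 2 in true) && (true && false)) else (((\u.u) true) && ((\v.false) 8))) && (((\w.true) (\p.p)) && true)) || ((if (let q = (\r.5) in (if true then false else true)) then ((\s.false) (if false then (\t.1) else (\a.7))) else (if (2 == 8) then true else (false && true))) || (if false then ((\b.b) false) else ((1 * 2) == (0 - 7)))))
step 3: [let@0.0.0] (((if true then ((let z = 2 in true) && (true && false)) else (((\u.u) true) && ((\v.false) 8))) && (((\w.true) (\p.p)) && true)) || ((if (let q = (\r.5) in (if true then false else true)) then ((\s.false) (if false then (\t.1) else (\a.7))) else (if (2 == 8) then true else (false && true))) || (if false then ((\b.b) false) else ((1 * 2) == (0 - 7)))))
step 4: [if@0.0] ((((let z = 2 in true) && (true && false)) && (((\w.true) (\p.p)) && true)) || ((if (let q = (\r.5) in (if true then false else true)) then ((\s.false) (if false then (\t.1) else (\a.7))) else (if (2 == 8) then true else (false && true))) || (if false then ((\b.b) false) else ((1 * 2) == (0 - 7)))))
step 5: [let@0.0.0] (((true && (true && false)) && (((\w.true) (\p.p)) && true)) || ((if (let q = (\r.5) in (if true then false else true)) then ((\s.false) (if false then (\t.1) else (\a.7))) else (if (2 == 8) then true else (false && true))) || (if false then ((\b.b) false) else ((1 * 2) == (0 - 7)))))
step 6: [delta@0.0.1] (((true && false) && (((\w.true) (\p.p)) && true)) || ((if (let q = (\r.5) in (if true then false else true)) then ((\s.false) (if false then (\t.1) else (\a.7))) else (if (2 == 8) then true else (false && true))) || (if false then ((\b.b) false) else ((1 * 2) == (0 - 7)))))
step 7: [delta@0.0] ((false && (((\w.true) (\p.p)) && true)) || ((if (let q = (\r.5) in (if true then false else true)) then ((\s.false) (if false then (\t.1) else (\a.7))) else (if (2 == 8) then true else (false && true))) || (if false then ((\b.b) false) else ((1 * 2) == (0 - 7)))))
step 8: [beta@0.1.0] ((false && (true && true)) || ((if (let q = (\r.5) in (if true then false else true)) then ((\s.false) (if false then (\t.1) else (\a.7))) else (if (2 == 8) then true else (false && true))) || (if false then ((\b.b) false) else ((1 * 2) == (0 - 7)))))
step 9: [delta@0.1] ((false && true) || ((if (let q = (\r.5) in (if true then false else true)) then ((\s.false) (if false then (\t.1) else (\a.7))) else (if (2 == 8) then true else (false && true))) || (if false then ((\b.b) false) else ((1 * 2) == (0 - 7)))))
step 10: [delta@0] (false || ((if (let q = (\r.5) in (if true then false else true)) then ((\s.false) (if false then (\t.1) else (\a.7))) else (if (2 == 8) then true else (false && true))) || (if false then ((\b.b) false) else ((1 * 2) == (0 - 7)))))
step 11: [let@1.0.0] (false || ((if (if true then false else true) then ((\s.false) (if false then (\t.1) else (\a.7))) else (if (2 == 8) then true else (false && true))) || (if false then ((\b.b) false) else ((1 * 2) == (0 - 7)))))
step 12: [if@1.0.0] (false || ((if false then ((\s.false) (if false then (\t.1) else (\a.7))) else (if (2 == 8) then true else (false && true))) || (if false then ((\b.b) false) else ((1 * 2) == (0 - 7)))))
step 13: [if@1.0] (false || ((if (2 == 8) then true else (false && true)) || (if false then ((\b.b) false) else ((1 * 2) == (0 - 7)))))
step 14: [delta@1.0.0] (false || ((if false then true else (false && true)) || (if false then ((\b.b) false) else ((1 * 2) == (0 - 7)))))
step 15: [if@1.0] (false || ((false && true) || (if false then ((\b.b) false) else ((1 * 2) == (0 - 7)))))
step 16: [delta@1.0] (false || (false || (if false then ((\b.b) false) else ((1 * 2) == (0 - 7)))))
step 17: [if@1.1] (false || (false || ((1 * 2) == (0 - 7))))
step 18: [delta@1.1.0] (false || (false || (2 == (0 - 7))))
step 19: [delta@1.1.1] (false || (false || (2 == -7)))
step 20: [delta@1.1] (false || (false || false))

Answer: delta at 1.1 : (2 == -7)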